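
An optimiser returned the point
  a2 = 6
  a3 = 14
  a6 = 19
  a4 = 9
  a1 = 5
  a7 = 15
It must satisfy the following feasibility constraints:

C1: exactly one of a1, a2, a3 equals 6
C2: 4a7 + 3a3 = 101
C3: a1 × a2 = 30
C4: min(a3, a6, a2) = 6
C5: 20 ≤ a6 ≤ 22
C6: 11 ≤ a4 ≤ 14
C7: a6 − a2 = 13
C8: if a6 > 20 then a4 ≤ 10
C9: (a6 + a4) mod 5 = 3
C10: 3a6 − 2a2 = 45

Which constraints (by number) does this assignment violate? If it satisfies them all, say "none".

C1: a1=5, a2=6, a3=14; 1 of them equals 6 — satisfied.
C2: 4a7 + 3a3 = 4(15) + 3(14) = 102, not 101 — violated.
C3: a1 × a2 = 5 × 6 = 30 — satisfied.
C4: min(14, 19, 6) = 6 — satisfied.
C5: a6 = 19 is outside [20, 22] — violated.
C6: a4 = 9 is outside [11, 14] — violated.
C7: a6 − a2 = 19 − 6 = 13 — satisfied.
C8: a6 = 19, not > 20; antecedent false, conditional vacuously true — satisfied.
C9: a6 + a4 = 28; 28 mod 5 = 3 — satisfied.
C10: 3a6 − 2a2 = 3(19) − 2(6) = 45 — satisfied.

Violated: 2, 5, 6.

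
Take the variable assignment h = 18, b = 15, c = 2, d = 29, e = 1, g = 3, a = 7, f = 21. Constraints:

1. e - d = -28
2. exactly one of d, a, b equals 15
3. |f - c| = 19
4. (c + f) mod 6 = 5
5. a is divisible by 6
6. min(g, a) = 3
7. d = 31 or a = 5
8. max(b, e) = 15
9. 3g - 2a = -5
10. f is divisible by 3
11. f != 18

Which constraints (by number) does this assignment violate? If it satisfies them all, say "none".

1. e - d = 1 - 29 = -28  holds
2. d=29, a=7, b=15; 1 of them equals 15  holds
3. |21 - 2| = 19  holds
4. c + f = 23; 23 mod 6 = 5  holds
5. 7 = 6*1 + 1, so 6 does not divide 7  fails
6. min(3, 7) = 3  holds
7. d = 29 ≠ 31 and a = 7 ≠ 5; both disjuncts false  fails
8. max(15, 1) = 15  holds
9. 3g - 2a = 3(3) - 2(7) = -5  holds
10. 21 / 3 = 7, so 3 divides 21  holds
11. f = 21, and 21 ≠ 18  holds

No — constraints 5, 7 are not satisfied.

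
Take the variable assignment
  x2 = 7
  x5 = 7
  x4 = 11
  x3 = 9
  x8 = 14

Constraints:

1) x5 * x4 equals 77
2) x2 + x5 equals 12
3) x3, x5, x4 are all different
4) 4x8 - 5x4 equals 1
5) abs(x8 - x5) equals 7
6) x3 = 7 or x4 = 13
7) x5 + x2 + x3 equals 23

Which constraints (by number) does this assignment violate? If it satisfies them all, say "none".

1) x5 * x4 = 7 * 11 = 77 — holds.
2) x2 + x5 = 7 + 7 = 14, not 12 — does not hold.
3) values 9, 7, 11 are pairwise distinct — holds.
4) 4x8 - 5x4 = 4(14) - 5(11) = 1 — holds.
5) abs(14 - 7) = 7 — holds.
6) x3 = 9 ≠ 7 and x4 = 11 ≠ 13; both disjuncts false — does not hold.
7) x5 + x2 + x3 = 7 + 7 + 9 = 23 — holds.

Constraints 2 and 6 are violated.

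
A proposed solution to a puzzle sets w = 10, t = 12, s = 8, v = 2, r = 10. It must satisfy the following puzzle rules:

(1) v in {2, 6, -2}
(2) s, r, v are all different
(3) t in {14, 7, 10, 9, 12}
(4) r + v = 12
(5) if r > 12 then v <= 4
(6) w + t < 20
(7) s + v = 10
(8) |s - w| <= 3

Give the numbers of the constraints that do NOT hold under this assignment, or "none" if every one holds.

(1) v = 2 is in {2, 6, -2} — holds.
(2) values 8, 10, 2 are pairwise distinct — holds.
(3) t = 12 is in {14, 7, 10, 9, 12} — holds.
(4) r + v = 10 + 2 = 12 — holds.
(5) r = 10, not > 12; antecedent false, conditional vacuously true — holds.
(6) w + t = 10 + 12 = 22; 22 ≥ 20, bound 20 not met — does not hold.
(7) s + v = 8 + 2 = 10 — holds.
(8) |8 - 10| = 2; 2 ≤ 3 — holds.

Constraint 6 is violated.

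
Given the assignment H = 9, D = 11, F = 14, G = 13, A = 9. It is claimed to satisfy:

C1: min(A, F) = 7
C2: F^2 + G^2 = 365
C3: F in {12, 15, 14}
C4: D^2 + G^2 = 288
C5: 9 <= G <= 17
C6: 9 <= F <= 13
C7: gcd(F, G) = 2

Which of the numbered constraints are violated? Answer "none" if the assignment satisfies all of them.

Constraints 1, 4, 6, and 7 do not hold.

C1: min(9, 14) = 9, not 7 — does not hold.
C2: F^2 + G^2 = 14^2 + 13^2 = 196 + 169 = 365 — holds.
C3: F = 14 is in {12, 15, 14} — holds.
C4: D^2 + G^2 = 11^2 + 13^2 = 121 + 169 = 290, not 288 — does not hold.
C5: G = 13 lies in [9, 17] — holds.
C6: F = 14 is outside [9, 13] — does not hold.
C7: gcd(14, 13) = 1, not 2 — does not hold.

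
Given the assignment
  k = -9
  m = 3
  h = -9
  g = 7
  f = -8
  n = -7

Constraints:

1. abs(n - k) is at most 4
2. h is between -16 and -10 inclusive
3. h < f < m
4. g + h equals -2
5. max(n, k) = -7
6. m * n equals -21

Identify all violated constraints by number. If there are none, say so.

1. abs(-7 - (-9)) = 2; 2 ≤ 4  ✓
2. h = -9 is outside [-16, -10]  ✗
3. values -9 < -8 < 3  ✓
4. g + h = 7 + (-9) = -2  ✓
5. max(-7, -9) = -7  ✓
6. m * n = 3 * (-7) = -21  ✓

No — constraint 2 is not satisfied.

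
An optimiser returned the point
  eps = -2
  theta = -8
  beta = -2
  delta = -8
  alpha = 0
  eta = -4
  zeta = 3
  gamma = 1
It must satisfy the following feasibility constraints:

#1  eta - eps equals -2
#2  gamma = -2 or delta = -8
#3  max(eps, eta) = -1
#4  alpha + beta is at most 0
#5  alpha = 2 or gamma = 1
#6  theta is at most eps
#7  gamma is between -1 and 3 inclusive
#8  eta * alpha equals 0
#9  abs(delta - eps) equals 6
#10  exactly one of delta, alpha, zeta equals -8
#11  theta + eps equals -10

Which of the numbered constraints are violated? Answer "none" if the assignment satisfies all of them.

#1 eta - eps = -4 - (-2) = -2  yes
#2 gamma = 1 ≠ -2, but delta = -8 = -8 (second disjunct)  yes
#3 max(-2, -4) = -2, not -1  no
#4 alpha + beta = 0 + (-2) = -2; -2 ≤ 0  yes
#5 alpha = 0 ≠ 2, but gamma = 1 = 1 (second disjunct)  yes
#6 theta = -8, eps = -2; -8 ≤ -2  yes
#7 gamma = 1 lies in [-1, 3]  yes
#8 eta * alpha = -4 * 0 = 0  yes
#9 abs(-8 - (-2)) = 6  yes
#10 delta=-8, alpha=0, zeta=3; 1 of them equals -8  yes
#11 theta + eps = -8 + (-2) = -10  yes

No — constraint 3 is not satisfied.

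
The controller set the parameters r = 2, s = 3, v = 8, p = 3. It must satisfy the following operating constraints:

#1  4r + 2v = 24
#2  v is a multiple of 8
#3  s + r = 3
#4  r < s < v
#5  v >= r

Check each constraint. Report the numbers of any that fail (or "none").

The assignment fails constraint 3.

#1 4r + 2v = 4(2) + 2(8) = 24 — holds.
#2 8 / 8 = 1, so 8 divides 8 — holds.
#3 s + r = 3 + 2 = 5, not 3 — does not hold.
#4 values 2 < 3 < 8 — holds.
#5 v = 8, r = 2; 8 ≥ 2 — holds.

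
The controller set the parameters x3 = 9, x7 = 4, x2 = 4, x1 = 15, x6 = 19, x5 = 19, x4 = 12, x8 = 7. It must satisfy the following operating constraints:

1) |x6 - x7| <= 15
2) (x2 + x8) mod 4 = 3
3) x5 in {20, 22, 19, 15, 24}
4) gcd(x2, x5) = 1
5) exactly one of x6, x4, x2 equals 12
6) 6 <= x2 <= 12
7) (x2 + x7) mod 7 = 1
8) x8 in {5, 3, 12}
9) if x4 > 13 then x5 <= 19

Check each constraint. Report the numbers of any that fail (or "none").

The assignment fails constraints 6, 8.

1) |19 - 4| = 15; 15 ≤ 15  yes
2) x2 + x8 = 11; 11 mod 4 = 3  yes
3) x5 = 19 is in {20, 22, 19, 15, 24}  yes
4) gcd(4, 19) = 1  yes
5) x6=19, x4=12, x2=4; 1 of them equals 12  yes
6) x2 = 4 is outside [6, 12]  no
7) x2 + x7 = 8; 8 mod 7 = 1  yes
8) x8 = 7 is not in {5, 3, 12}  no
9) x4 = 12, not > 13; antecedent false, conditional vacuously true  yes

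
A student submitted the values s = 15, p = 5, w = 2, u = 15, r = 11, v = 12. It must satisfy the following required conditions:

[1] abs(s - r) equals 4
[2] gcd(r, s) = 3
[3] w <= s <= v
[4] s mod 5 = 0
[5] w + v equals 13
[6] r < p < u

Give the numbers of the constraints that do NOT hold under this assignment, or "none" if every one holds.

No — constraints 2, 3, 5, and 6 are not satisfied.

[1] abs(15 - 11) = 4 — satisfied.
[2] gcd(11, 15) = 1, not 3 — violated.
[3] values 2, 15, 12; s = 15 is not <= v = 12 — violated.
[4] 15 mod 5 = 0 — satisfied.
[5] w + v = 2 + 12 = 14, not 13 — violated.
[6] values 11, 5, 15; r = 11 is not < p = 5 — violated.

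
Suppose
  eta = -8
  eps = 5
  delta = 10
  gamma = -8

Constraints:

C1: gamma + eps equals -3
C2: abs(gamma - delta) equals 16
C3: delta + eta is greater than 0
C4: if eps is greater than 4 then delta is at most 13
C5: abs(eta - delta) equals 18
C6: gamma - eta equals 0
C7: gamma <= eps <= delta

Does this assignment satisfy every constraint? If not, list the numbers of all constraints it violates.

C1: gamma + eps = -8 + 5 = -3  yes
C2: abs(-8 - 10) = 18, not 16  no
C3: delta + eta = 10 + (-8) = 2; 2 > 0  yes
C4: eps = 5 > 4, so we need delta ≤ 13; delta = 10 ≤ 13  yes
C5: abs(-8 - 10) = 18  yes
C6: gamma - eta = -8 - (-8) = 0  yes
C7: values -8 <= 5 <= 10  yes

Violated: 2.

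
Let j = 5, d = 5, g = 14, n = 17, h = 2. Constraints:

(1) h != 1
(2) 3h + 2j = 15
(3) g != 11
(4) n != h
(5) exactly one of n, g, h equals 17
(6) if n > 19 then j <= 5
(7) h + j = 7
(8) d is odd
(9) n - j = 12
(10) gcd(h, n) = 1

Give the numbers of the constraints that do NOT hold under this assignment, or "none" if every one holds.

(1) h = 2, and 2 ≠ 1  ✓
(2) 3h + 2j = 3(2) + 2(5) = 16, not 15  ✗
(3) g = 14, and 14 ≠ 11  ✓
(4) n = 17, h = 2; distinct  ✓
(5) n=17, g=14, h=2; 1 of them equals 17  ✓
(6) n = 17, not > 19; antecedent false, conditional vacuously true  ✓
(7) h + j = 2 + 5 = 7  ✓
(8) d = 5 is odd  ✓
(9) n - j = 17 - 5 = 12  ✓
(10) gcd(2, 17) = 1  ✓

Violated: 2.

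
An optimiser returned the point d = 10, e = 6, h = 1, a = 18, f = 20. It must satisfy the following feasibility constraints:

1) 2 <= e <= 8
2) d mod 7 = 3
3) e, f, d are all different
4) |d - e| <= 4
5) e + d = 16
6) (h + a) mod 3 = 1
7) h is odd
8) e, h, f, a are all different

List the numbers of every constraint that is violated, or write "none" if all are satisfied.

1) e = 6 lies in [2, 8] — holds.
2) 10 mod 7 = 3 — holds.
3) values 6, 20, 10 are pairwise distinct — holds.
4) |10 - 6| = 4; 4 ≤ 4 — holds.
5) e + d = 6 + 10 = 16 — holds.
6) h + a = 19; 19 mod 3 = 1 — holds.
7) h = 1 is odd — holds.
8) values 6, 1, 20, 18 are pairwise distinct — holds.

Yes — all constraints hold.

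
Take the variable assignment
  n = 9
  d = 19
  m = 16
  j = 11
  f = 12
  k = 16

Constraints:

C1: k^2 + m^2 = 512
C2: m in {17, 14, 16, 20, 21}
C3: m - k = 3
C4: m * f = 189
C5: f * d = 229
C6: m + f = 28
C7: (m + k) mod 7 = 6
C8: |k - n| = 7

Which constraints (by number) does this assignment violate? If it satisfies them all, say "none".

The assignment fails constraints 3, 4, 5, 7.

C1: k^2 + m^2 = 16^2 + 16^2 = 256 + 256 = 512 — holds.
C2: m = 16 is in {17, 14, 16, 20, 21} — holds.
C3: m - k = 16 - 16 = 0, not 3 — fails.
C4: m * f = 16 * 12 = 192, not 189 — fails.
C5: f * d = 12 * 19 = 228, not 229 — fails.
C6: m + f = 16 + 12 = 28 — holds.
C7: m + k = 32; 32 mod 7 = 4, not 6 — fails.
C8: |16 - 9| = 7 — holds.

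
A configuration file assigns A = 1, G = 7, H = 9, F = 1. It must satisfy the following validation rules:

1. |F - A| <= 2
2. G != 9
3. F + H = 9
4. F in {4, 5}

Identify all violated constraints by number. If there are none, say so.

1. |1 - 1| = 0; 0 ≤ 2 — holds.
2. G = 7, and 7 ≠ 9 — holds.
3. F + H = 1 + 9 = 10, not 9 — does not hold.
4. F = 1 is not in {4, 5} — does not hold.

Constraints 3 and 4 are violated.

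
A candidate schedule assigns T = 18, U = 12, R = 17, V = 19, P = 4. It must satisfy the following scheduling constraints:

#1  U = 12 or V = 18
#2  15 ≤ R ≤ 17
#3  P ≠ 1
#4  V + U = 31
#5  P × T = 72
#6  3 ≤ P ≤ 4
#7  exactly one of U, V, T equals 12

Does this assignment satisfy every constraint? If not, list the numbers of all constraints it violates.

#1 U = 12 = 12 (first disjunct)  ✓
#2 R = 17 lies in [15, 17]  ✓
#3 P = 4, and 4 ≠ 1  ✓
#4 V + U = 19 + 12 = 31  ✓
#5 P × T = 4 × 18 = 72  ✓
#6 P = 4 lies in [3, 4]  ✓
#7 U=12, V=19, T=18; 1 of them equals 12  ✓

Yes — all constraints hold.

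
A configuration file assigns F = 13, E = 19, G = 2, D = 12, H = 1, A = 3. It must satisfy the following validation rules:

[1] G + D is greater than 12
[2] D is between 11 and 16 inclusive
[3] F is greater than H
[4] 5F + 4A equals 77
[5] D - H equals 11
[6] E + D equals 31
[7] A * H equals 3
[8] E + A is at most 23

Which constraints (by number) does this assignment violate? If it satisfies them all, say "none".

The assignment satisfies every constraint.

[1] G + D = 2 + 12 = 14; 14 > 12  ✓
[2] D = 12 lies in [11, 16]  ✓
[3] F = 13, H = 1; 13 > 1  ✓
[4] 5F + 4A = 5(13) + 4(3) = 77  ✓
[5] D - H = 12 - 1 = 11  ✓
[6] E + D = 19 + 12 = 31  ✓
[7] A * H = 3 * 1 = 3  ✓
[8] E + A = 19 + 3 = 22; 22 ≤ 23  ✓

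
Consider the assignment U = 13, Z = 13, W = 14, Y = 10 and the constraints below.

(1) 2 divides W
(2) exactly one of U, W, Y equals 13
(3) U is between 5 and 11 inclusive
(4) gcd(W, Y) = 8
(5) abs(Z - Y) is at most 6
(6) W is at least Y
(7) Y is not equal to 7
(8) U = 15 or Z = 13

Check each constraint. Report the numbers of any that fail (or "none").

Violated: 3 and 4.

(1) 14 / 2 = 7, so 2 divides 14 — holds.
(2) U=13, W=14, Y=10; 1 of them equals 13 — holds.
(3) U = 13 is outside [5, 11] — does not hold.
(4) gcd(14, 10) = 2, not 8 — does not hold.
(5) abs(13 - 10) = 3; 3 ≤ 6 — holds.
(6) W = 14, Y = 10; 14 ≥ 10 — holds.
(7) Y = 10, and 10 ≠ 7 — holds.
(8) U = 13 ≠ 15, but Z = 13 = 13 (second disjunct) — holds.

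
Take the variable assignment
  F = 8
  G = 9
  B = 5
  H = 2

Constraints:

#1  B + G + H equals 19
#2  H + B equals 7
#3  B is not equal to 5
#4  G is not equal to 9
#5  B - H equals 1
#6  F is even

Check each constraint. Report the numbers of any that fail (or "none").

Constraints 1, 3, 4, 5 are violated.

#1 B + G + H = 5 + 9 + 2 = 16, not 19  no
#2 H + B = 2 + 5 = 7  yes
#3 B = 5, but 5 is required to differ  no
#4 G = 9, but 9 is required to differ  no
#5 B - H = 5 - 2 = 3, not 1  no
#6 F = 8 is even  yes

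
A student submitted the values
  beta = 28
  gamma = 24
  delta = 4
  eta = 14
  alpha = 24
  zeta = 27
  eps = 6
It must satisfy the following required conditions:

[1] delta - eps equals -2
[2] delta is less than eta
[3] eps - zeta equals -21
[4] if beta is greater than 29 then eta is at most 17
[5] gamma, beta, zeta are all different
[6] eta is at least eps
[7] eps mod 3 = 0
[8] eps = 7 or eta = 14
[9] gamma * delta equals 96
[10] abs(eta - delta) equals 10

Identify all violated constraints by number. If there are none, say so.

[1] delta - eps = 4 - 6 = -2 — holds.
[2] delta = 4, eta = 14; 4 < 14 — holds.
[3] eps - zeta = 6 - 27 = -21 — holds.
[4] beta = 28, not > 29; antecedent false, conditional vacuously true — holds.
[5] values 24, 28, 27 are pairwise distinct — holds.
[6] eta = 14, eps = 6; 14 ≥ 6 — holds.
[7] 6 mod 3 = 0 — holds.
[8] eps = 6 ≠ 7, but eta = 14 = 14 (second disjunct) — holds.
[9] gamma * delta = 24 * 4 = 96 — holds.
[10] abs(14 - 4) = 10 — holds.

Yes — all constraints hold.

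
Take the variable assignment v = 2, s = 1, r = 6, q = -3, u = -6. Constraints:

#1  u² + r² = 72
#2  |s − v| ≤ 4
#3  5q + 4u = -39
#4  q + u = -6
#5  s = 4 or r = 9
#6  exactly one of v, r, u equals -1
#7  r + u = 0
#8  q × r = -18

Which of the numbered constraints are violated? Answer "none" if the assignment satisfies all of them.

Constraints 4, 5, and 6 are violated.

#1 u² + r² = (-6)² + 6² = 36 + 36 = 72  holds
#2 |1 − 2| = 1; 1 ≤ 4  holds
#3 5q + 4u = 5(-3) + 4(-6) = -39  holds
#4 q + u = -3 + (-6) = -9, not -6  fails
#5 s = 1 ≠ 4 and r = 6 ≠ 9; both disjuncts false  fails
#6 v=2, r=6, u=-6; 0 of them equal -1, not exactly one  fails
#7 r + u = 6 + (-6) = 0  holds
#8 q × r = -3 × 6 = -18  holds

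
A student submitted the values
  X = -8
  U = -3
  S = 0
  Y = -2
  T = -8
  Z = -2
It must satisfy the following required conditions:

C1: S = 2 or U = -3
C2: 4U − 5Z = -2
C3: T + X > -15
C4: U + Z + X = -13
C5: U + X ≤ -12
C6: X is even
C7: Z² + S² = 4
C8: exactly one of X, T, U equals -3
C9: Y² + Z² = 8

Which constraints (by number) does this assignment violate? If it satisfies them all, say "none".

C1: S = 0 ≠ 2, but U = -3 = -3 (second disjunct)  OK
C2: 4U − 5Z = 4(-3) − 5(-2) = -2  OK
C3: T + X = -8 + (-8) = -16; -16 ≤ -15, bound -15 not met  FAIL
C4: U + Z + X = -3 + (-2) + (-8) = -13  OK
C5: U + X = -3 + (-8) = -11; -11 > -12, bound -12 not met  FAIL
C6: X = -8 is even  OK
C7: Z² + S² = (-2)² + 0² = 4 + 0 = 4  OK
C8: X=-8, T=-8, U=-3; 1 of them equals -3  OK
C9: Y² + Z² = (-2)² + (-2)² = 4 + 4 = 8  OK

Violated: 3, 5.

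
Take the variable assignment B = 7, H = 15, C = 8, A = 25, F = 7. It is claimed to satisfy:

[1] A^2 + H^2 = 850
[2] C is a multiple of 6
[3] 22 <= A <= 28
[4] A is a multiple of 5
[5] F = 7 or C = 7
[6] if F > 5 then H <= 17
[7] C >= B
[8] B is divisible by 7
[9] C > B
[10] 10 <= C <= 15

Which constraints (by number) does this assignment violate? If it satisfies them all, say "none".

Violated: 2, 10.

[1] A^2 + H^2 = 25^2 + 15^2 = 625 + 225 = 850  yes
[2] 8 = 6*1 + 2, so 6 does not divide 8  no
[3] A = 25 lies in [22, 28]  yes
[4] 25 / 5 = 5, so 5 divides 25  yes
[5] F = 7 = 7 (first disjunct)  yes
[6] F = 7 > 5, so we need H ≤ 17; H = 15 ≤ 17  yes
[7] C = 8, B = 7; 8 ≥ 7  yes
[8] 7 / 7 = 1, so 7 divides 7  yes
[9] C = 8, B = 7; 8 > 7  yes
[10] C = 8 is outside [10, 15]  no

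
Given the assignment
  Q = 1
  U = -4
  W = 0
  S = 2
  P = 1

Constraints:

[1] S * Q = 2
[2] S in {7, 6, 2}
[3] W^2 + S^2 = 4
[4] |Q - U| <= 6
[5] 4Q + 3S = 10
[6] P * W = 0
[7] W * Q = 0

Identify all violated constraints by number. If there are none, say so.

[1] S * Q = 2 * 1 = 2 — satisfied.
[2] S = 2 is in {7, 6, 2} — satisfied.
[3] W^2 + S^2 = 0^2 + 2^2 = 0 + 4 = 4 — satisfied.
[4] |1 - (-4)| = 5; 5 ≤ 6 — satisfied.
[5] 4Q + 3S = 4(1) + 3(2) = 10 — satisfied.
[6] P * W = 1 * 0 = 0 — satisfied.
[7] W * Q = 0 * 1 = 0 — satisfied.

None — every constraint holds.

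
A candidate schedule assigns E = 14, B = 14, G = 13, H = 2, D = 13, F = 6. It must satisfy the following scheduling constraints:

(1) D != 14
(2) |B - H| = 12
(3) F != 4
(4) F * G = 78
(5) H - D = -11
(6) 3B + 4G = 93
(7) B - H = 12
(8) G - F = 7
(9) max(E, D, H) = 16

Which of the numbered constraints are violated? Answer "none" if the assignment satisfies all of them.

(1) D = 13, and 13 ≠ 14  ✓
(2) |14 - 2| = 12  ✓
(3) F = 6, and 6 ≠ 4  ✓
(4) F * G = 6 * 13 = 78  ✓
(5) H - D = 2 - 13 = -11  ✓
(6) 3B + 4G = 3(14) + 4(13) = 94, not 93  ✗
(7) B - H = 14 - 2 = 12  ✓
(8) G - F = 13 - 6 = 7  ✓
(9) max(14, 13, 2) = 14, not 16  ✗

Constraints 6 and 9 are violated.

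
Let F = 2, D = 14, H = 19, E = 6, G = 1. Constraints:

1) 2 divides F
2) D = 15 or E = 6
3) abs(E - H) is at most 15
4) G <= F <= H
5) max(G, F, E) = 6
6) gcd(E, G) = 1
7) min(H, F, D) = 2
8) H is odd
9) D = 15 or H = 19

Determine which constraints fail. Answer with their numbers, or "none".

The assignment satisfies every constraint.

1) 2 / 2 = 1, so 2 divides 2 — holds.
2) D = 14 ≠ 15, but E = 6 = 6 (second disjunct) — holds.
3) abs(6 - 19) = 13; 13 ≤ 15 — holds.
4) values 1 <= 2 <= 19 — holds.
5) max(1, 2, 6) = 6 — holds.
6) gcd(6, 1) = 1 — holds.
7) min(19, 2, 14) = 2 — holds.
8) H = 19 is odd — holds.
9) D = 14 ≠ 15, but H = 19 = 19 (second disjunct) — holds.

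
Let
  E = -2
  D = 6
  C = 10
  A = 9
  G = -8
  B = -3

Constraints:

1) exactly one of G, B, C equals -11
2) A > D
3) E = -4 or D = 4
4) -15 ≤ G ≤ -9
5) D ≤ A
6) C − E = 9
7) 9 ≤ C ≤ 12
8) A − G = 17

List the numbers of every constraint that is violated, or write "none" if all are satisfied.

The assignment fails constraints 1, 3, 4, 6.

1) G=-8, B=-3, C=10; 0 of them equal -11, not exactly one  FAIL
2) A = 9, D = 6; 9 > 6  OK
3) E = -2 ≠ -4 and D = 6 ≠ 4; both disjuncts false  FAIL
4) G = -8 is outside [-15, -9]  FAIL
5) D = 6, A = 9; 6 ≤ 9  OK
6) C − E = 10 − (-2) = 12, not 9  FAIL
7) C = 10 lies in [9, 12]  OK
8) A − G = 9 − (-8) = 17  OK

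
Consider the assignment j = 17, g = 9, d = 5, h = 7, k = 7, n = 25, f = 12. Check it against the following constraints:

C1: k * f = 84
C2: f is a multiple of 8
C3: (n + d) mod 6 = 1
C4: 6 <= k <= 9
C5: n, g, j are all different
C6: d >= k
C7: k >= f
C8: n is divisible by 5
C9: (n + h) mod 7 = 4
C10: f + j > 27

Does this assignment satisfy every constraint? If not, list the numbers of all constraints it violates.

Constraints 2, 3, 6, 7 do not hold.

C1: k * f = 7 * 12 = 84 — satisfied.
C2: 12 = 8*1 + 4, so 8 does not divide 12 — violated.
C3: n + d = 30; 30 mod 6 = 0, not 1 — violated.
C4: k = 7 lies in [6, 9] — satisfied.
C5: values 25, 9, 17 are pairwise distinct — satisfied.
C6: d = 5, k = 7; 5 < 7 (want ≥) — violated.
C7: k = 7, f = 12; 7 < 12 (want ≥) — violated.
C8: 25 / 5 = 5, so 5 divides 25 — satisfied.
C9: n + h = 32; 32 mod 7 = 4 — satisfied.
C10: f + j = 12 + 17 = 29; 29 > 27 — satisfied.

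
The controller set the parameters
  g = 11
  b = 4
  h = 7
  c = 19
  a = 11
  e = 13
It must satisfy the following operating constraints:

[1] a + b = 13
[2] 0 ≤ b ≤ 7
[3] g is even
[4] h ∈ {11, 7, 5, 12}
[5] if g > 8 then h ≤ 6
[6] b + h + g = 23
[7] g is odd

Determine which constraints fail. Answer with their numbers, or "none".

Constraints 1, 3, 5, and 6 do not hold.

[1] a + b = 11 + 4 = 15, not 13 — violated.
[2] b = 4 lies in [0, 7] — satisfied.
[3] g = 11 is odd — violated.
[4] h = 7 is in {11, 7, 5, 12} — satisfied.
[5] g = 11 > 8, so we need h ≤ 6; but h = 7 > 6 — violated.
[6] b + h + g = 4 + 7 + 11 = 22, not 23 — violated.
[7] g = 11 is odd — satisfied.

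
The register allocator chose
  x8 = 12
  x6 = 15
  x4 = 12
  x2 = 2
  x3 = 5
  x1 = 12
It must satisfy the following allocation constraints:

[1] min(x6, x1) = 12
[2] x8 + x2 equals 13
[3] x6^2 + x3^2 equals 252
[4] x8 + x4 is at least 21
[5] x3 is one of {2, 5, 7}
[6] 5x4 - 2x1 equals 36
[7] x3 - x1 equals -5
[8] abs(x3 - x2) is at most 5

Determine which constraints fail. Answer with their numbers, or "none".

[1] min(15, 12) = 12  holds
[2] x8 + x2 = 12 + 2 = 14, not 13  fails
[3] x6^2 + x3^2 = 15^2 + 5^2 = 225 + 25 = 250, not 252  fails
[4] x8 + x4 = 12 + 12 = 24; 24 ≥ 21  holds
[5] x3 = 5 is in {2, 5, 7}  holds
[6] 5x4 - 2x1 = 5(12) - 2(12) = 36  holds
[7] x3 - x1 = 5 - 12 = -7, not -5  fails
[8] abs(5 - 2) = 3; 3 ≤ 5  holds

The assignment fails constraints 2, 3, 7.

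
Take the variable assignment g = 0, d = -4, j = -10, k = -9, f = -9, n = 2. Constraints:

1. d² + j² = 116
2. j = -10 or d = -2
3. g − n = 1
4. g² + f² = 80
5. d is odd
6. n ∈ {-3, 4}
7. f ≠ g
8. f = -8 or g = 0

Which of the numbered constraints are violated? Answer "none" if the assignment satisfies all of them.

Violated: 3, 4, 5, 6.

1. d² + j² = (-4)² + (-10)² = 16 + 100 = 116  true
2. j = -10 = -10 (first disjunct)  true
3. g − n = 0 − 2 = -2, not 1  false
4. g² + f² = 0² + (-9)² = 0 + 81 = 81, not 80  false
5. d = -4 is even  false
6. n = 2 is not in {-3, 4}  false
7. f = -9, g = 0; distinct  true
8. f = -9 ≠ -8, but g = 0 = 0 (second disjunct)  true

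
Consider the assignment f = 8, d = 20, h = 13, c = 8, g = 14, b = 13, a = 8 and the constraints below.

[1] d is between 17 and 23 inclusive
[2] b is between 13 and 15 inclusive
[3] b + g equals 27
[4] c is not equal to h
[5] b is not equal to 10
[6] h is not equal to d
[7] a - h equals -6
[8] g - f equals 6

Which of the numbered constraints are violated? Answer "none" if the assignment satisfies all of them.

[1] d = 20 lies in [17, 23] — OK.
[2] b = 13 lies in [13, 15] — OK.
[3] b + g = 13 + 14 = 27 — OK.
[4] c = 8, h = 13; distinct — OK.
[5] b = 13, and 13 ≠ 10 — OK.
[6] h = 13, d = 20; distinct — OK.
[7] a - h = 8 - 13 = -5, not -6 — violated.
[8] g - f = 14 - 8 = 6 — OK.

The assignment fails constraint 7.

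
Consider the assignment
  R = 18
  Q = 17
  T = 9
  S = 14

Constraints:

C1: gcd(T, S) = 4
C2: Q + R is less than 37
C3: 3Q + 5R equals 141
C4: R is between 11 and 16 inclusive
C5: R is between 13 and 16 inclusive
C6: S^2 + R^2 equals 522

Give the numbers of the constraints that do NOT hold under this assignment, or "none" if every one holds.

Constraints 1, 4, 5, 6 do not hold.

C1: gcd(9, 14) = 1, not 4 — fails.
C2: Q + R = 17 + 18 = 35; 35 < 37 — holds.
C3: 3Q + 5R = 3(17) + 5(18) = 141 — holds.
C4: R = 18 is outside [11, 16] — fails.
C5: R = 18 is outside [13, 16] — fails.
C6: S^2 + R^2 = 14^2 + 18^2 = 196 + 324 = 520, not 522 — fails.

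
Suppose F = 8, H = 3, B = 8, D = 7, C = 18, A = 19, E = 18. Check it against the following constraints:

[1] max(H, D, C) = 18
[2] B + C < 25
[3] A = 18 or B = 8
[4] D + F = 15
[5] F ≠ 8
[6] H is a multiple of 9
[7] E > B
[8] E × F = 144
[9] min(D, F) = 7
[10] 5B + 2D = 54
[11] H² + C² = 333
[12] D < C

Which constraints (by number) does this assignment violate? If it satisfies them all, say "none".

[1] max(3, 7, 18) = 18 — OK.
[2] B + C = 8 + 18 = 26; 26 ≥ 25, bound 25 not met — violated.
[3] A = 19 ≠ 18, but B = 8 = 8 (second disjunct) — OK.
[4] D + F = 7 + 8 = 15 — OK.
[5] F = 8, but 8 is required to differ — violated.
[6] 3 = 9×0 + 3, so 9 does not divide 3 — violated.
[7] E = 18, B = 8; 18 > 8 — OK.
[8] E × F = 18 × 8 = 144 — OK.
[9] min(7, 8) = 7 — OK.
[10] 5B + 2D = 5(8) + 2(7) = 54 — OK.
[11] H² + C² = 3² + 18² = 9 + 324 = 333 — OK.
[12] D = 7, C = 18; 7 < 18 — OK.

No — constraints 2, 5, and 6 are not satisfied.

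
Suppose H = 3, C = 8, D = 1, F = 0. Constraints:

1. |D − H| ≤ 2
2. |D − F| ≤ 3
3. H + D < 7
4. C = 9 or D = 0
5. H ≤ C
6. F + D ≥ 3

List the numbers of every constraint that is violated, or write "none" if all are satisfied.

1. |1 − 3| = 2; 2 ≤ 2 — satisfied.
2. |1 − 0| = 1; 1 ≤ 3 — satisfied.
3. H + D = 3 + 1 = 4; 4 < 7 — satisfied.
4. C = 8 ≠ 9 and D = 1 ≠ 0; both disjuncts false — violated.
5. H = 3, C = 8; 3 ≤ 8 — satisfied.
6. F + D = 0 + 1 = 1; 1 < 3, bound 3 not met — violated.

Violated: 4, 6.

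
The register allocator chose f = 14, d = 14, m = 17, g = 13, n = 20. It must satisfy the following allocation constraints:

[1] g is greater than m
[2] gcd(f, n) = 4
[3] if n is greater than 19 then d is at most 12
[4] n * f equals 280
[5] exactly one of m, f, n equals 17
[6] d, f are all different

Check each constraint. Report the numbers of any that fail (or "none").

No — constraints 1, 2, 3, 6 are not satisfied.

[1] g = 13, m = 17; 13 ≤ 17 (want >) — fails.
[2] gcd(14, 20) = 2, not 4 — fails.
[3] n = 20 > 19, so we need d ≤ 12; but d = 14 > 12 — fails.
[4] n * f = 20 * 14 = 280 — holds.
[5] m=17, f=14, n=20; 1 of them equals 17 — holds.
[6] d = f = 14, not all different — fails.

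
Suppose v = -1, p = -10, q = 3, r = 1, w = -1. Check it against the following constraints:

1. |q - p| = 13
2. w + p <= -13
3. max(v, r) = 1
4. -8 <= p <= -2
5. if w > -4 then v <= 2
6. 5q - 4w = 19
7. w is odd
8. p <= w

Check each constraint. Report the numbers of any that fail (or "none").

Constraints 2 and 4 are violated.

1. |3 - (-10)| = 13 — holds.
2. w + p = -1 + (-10) = -11; -11 > -13, bound -13 not met — fails.
3. max(-1, 1) = 1 — holds.
4. p = -10 is outside [-8, -2] — fails.
5. w = -1 > -4, so we need v ≤ 2; v = -1 ≤ 2 — holds.
6. 5q - 4w = 5(3) - 4(-1) = 19 — holds.
7. w = -1 is odd — holds.
8. p = -10, w = -1; -10 ≤ -1 — holds.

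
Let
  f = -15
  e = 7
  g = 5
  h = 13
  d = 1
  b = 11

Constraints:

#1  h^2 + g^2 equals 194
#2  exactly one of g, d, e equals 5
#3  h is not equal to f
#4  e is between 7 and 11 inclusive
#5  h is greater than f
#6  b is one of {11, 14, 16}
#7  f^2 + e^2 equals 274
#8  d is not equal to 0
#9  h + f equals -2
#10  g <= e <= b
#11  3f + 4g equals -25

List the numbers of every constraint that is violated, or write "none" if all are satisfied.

#1 h^2 + g^2 = 13^2 + 5^2 = 169 + 25 = 194 — holds.
#2 g=5, d=1, e=7; 1 of them equals 5 — holds.
#3 h = 13, f = -15; distinct — holds.
#4 e = 7 lies in [7, 11] — holds.
#5 h = 13, f = -15; 13 > -15 — holds.
#6 b = 11 is in {11, 14, 16} — holds.
#7 f^2 + e^2 = (-15)^2 + 7^2 = 225 + 49 = 274 — holds.
#8 d = 1, and 1 ≠ 0 — holds.
#9 h + f = 13 + (-15) = -2 — holds.
#10 values 5 <= 7 <= 11 — holds.
#11 3f + 4g = 3(-15) + 4(5) = -25 — holds.

The assignment satisfies every constraint.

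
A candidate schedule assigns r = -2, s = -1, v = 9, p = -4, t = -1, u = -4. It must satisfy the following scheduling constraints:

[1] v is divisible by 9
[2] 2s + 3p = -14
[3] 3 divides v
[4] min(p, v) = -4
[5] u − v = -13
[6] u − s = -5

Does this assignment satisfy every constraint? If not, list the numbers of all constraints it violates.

The assignment fails constraint 6.

[1] 9 / 9 = 1, so 9 divides 9  true
[2] 2s + 3p = 2(-1) + 3(-4) = -14  true
[3] 9 / 3 = 3, so 3 divides 9  true
[4] min(-4, 9) = -4  true
[5] u − v = -4 − 9 = -13  true
[6] u − s = -4 − (-1) = -3, not -5  false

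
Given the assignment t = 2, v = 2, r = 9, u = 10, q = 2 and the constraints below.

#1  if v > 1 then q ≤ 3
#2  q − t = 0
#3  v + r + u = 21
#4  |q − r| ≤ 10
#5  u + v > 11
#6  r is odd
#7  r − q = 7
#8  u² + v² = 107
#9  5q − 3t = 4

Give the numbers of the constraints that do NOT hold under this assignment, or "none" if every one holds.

Constraint 8 does not hold.

#1 v = 2 > 1, so we need q ≤ 3; q = 2 ≤ 3  true
#2 q − t = 2 − 2 = 0  true
#3 v + r + u = 2 + 9 + 10 = 21  true
#4 |2 − 9| = 7; 7 ≤ 10  true
#5 u + v = 10 + 2 = 12; 12 > 11  true
#6 r = 9 is odd  true
#7 r − q = 9 − 2 = 7  true
#8 u² + v² = 10² + 2² = 100 + 4 = 104, not 107  false
#9 5q − 3t = 5(2) − 3(2) = 4  true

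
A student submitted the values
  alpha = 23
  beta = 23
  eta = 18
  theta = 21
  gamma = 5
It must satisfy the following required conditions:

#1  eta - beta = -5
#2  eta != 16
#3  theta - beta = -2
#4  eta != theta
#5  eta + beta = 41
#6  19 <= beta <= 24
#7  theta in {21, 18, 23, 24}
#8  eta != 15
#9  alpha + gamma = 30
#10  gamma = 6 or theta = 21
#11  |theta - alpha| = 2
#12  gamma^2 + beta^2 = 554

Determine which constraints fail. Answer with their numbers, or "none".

No — constraint 9 is not satisfied.

#1 eta - beta = 18 - 23 = -5 — satisfied.
#2 eta = 18, and 18 ≠ 16 — satisfied.
#3 theta - beta = 21 - 23 = -2 — satisfied.
#4 eta = 18, theta = 21; distinct — satisfied.
#5 eta + beta = 18 + 23 = 41 — satisfied.
#6 beta = 23 lies in [19, 24] — satisfied.
#7 theta = 21 is in {21, 18, 23, 24} — satisfied.
#8 eta = 18, and 18 ≠ 15 — satisfied.
#9 alpha + gamma = 23 + 5 = 28, not 30 — violated.
#10 gamma = 5 ≠ 6, but theta = 21 = 21 (second disjunct) — satisfied.
#11 |21 - 23| = 2 — satisfied.
#12 gamma^2 + beta^2 = 5^2 + 23^2 = 25 + 529 = 554 — satisfied.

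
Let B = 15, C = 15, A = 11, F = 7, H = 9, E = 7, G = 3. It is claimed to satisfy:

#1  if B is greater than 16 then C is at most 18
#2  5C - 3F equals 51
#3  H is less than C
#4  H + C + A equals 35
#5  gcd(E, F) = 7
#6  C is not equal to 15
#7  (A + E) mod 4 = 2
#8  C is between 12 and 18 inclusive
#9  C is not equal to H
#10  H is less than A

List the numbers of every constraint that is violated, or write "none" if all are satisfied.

No — constraints 2 and 6 are not satisfied.

#1 B = 15, not > 16; antecedent false, conditional vacuously true  OK
#2 5C - 3F = 5(15) - 3(7) = 54, not 51  FAIL
#3 H = 9, C = 15; 9 < 15  OK
#4 H + C + A = 9 + 15 + 11 = 35  OK
#5 gcd(7, 7) = 7  OK
#6 C = 15, but 15 is required to differ  FAIL
#7 A + E = 18; 18 mod 4 = 2  OK
#8 C = 15 lies in [12, 18]  OK
#9 C = 15, H = 9; distinct  OK
#10 H = 9, A = 11; 9 < 11  OK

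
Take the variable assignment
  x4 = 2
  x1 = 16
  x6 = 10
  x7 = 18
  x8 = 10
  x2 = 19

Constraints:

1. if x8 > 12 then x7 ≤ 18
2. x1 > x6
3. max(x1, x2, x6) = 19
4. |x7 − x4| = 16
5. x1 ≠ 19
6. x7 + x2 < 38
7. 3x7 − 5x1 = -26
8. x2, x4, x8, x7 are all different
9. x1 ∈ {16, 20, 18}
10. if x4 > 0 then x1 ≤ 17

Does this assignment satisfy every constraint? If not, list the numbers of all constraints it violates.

Yes — all constraints hold.

1. x8 = 10, not > 12; antecedent false, conditional vacuously true  yes
2. x1 = 16, x6 = 10; 16 > 10  yes
3. max(16, 19, 10) = 19  yes
4. |18 − 2| = 16  yes
5. x1 = 16, and 16 ≠ 19  yes
6. x7 + x2 = 18 + 19 = 37; 37 < 38  yes
7. 3x7 − 5x1 = 3(18) − 5(16) = -26  yes
8. values 19, 2, 10, 18 are pairwise distinct  yes
9. x1 = 16 is in {16, 20, 18}  yes
10. x4 = 2 > 0, so we need x1 ≤ 17; x1 = 16 ≤ 17  yes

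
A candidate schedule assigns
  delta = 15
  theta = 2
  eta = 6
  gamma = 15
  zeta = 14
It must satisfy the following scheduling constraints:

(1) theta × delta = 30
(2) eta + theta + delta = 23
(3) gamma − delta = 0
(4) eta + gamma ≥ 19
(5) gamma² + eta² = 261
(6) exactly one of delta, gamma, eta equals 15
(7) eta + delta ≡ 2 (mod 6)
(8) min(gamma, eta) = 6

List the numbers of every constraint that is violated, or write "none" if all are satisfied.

Constraints 6 and 7 do not hold.

(1) theta × delta = 2 × 15 = 30 — holds.
(2) eta + theta + delta = 6 + 2 + 15 = 23 — holds.
(3) gamma − delta = 15 − 15 = 0 — holds.
(4) eta + gamma = 6 + 15 = 21; 21 ≥ 19 — holds.
(5) gamma² + eta² = 15² + 6² = 225 + 36 = 261 — holds.
(6) delta=15, gamma=15, eta=6; 2 of them equal 15, not exactly one — fails.
(7) eta + delta = 21; 21 mod 6 = 3, not 2 — fails.
(8) min(15, 6) = 6 — holds.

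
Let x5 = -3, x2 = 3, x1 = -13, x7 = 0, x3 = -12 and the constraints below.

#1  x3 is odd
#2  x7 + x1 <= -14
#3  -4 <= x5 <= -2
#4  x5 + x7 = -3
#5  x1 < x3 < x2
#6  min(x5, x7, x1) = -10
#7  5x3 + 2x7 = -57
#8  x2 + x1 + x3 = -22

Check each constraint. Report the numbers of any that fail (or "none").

#1 x3 = -12 is even  no
#2 x7 + x1 = 0 + (-13) = -13; -13 > -14, bound -14 not met  no
#3 x5 = -3 lies in [-4, -2]  yes
#4 x5 + x7 = -3 + 0 = -3  yes
#5 values -13 < -12 < 3  yes
#6 min(-3, 0, -13) = -13, not -10  no
#7 5x3 + 2x7 = 5(-12) + 2(0) = -60, not -57  no
#8 x2 + x1 + x3 = 3 + (-13) + (-12) = -22  yes

The assignment fails constraints 1, 2, 6, 7.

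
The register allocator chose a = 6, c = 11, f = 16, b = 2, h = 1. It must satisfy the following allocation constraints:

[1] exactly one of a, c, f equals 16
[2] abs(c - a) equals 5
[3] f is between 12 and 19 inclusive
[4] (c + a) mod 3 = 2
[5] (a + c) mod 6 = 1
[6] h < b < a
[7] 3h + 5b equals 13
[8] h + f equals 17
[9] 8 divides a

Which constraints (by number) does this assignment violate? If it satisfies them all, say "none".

[1] a=6, c=11, f=16; 1 of them equals 16  ✓
[2] abs(11 - 6) = 5  ✓
[3] f = 16 lies in [12, 19]  ✓
[4] c + a = 17; 17 mod 3 = 2  ✓
[5] a + c = 17; 17 mod 6 = 5, not 1  ✗
[6] values 1 < 2 < 6  ✓
[7] 3h + 5b = 3(1) + 5(2) = 13  ✓
[8] h + f = 1 + 16 = 17  ✓
[9] 6 = 8*0 + 6, so 8 does not divide 6  ✗

Constraints 5 and 9 do not hold.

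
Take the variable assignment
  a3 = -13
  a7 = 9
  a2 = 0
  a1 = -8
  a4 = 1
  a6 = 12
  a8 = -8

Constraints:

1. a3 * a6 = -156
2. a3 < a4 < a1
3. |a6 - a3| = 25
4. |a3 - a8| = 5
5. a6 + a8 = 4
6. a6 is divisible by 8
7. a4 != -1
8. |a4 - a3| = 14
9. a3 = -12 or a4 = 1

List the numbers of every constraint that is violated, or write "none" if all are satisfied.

The assignment fails constraints 2 and 6.

1. a3 * a6 = -13 * 12 = -156  ✔
2. values -13, 1, -8; a4 = 1 is not < a1 = -8  ✘
3. |12 - (-13)| = 25  ✔
4. |-13 - (-8)| = 5  ✔
5. a6 + a8 = 12 + (-8) = 4  ✔
6. 12 = 8*1 + 4, so 8 does not divide 12  ✘
7. a4 = 1, and 1 ≠ -1  ✔
8. |1 - (-13)| = 14  ✔
9. a3 = -13 ≠ -12, but a4 = 1 = 1 (second disjunct)  ✔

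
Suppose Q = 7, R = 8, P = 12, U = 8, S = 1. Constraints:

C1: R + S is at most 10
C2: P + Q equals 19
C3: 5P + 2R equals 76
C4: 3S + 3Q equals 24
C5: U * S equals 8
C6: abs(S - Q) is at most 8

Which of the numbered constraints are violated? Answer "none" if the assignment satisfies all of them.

None — every constraint holds.

C1: R + S = 8 + 1 = 9; 9 ≤ 10 — satisfied.
C2: P + Q = 12 + 7 = 19 — satisfied.
C3: 5P + 2R = 5(12) + 2(8) = 76 — satisfied.
C4: 3S + 3Q = 3(1) + 3(7) = 24 — satisfied.
C5: U * S = 8 * 1 = 8 — satisfied.
C6: abs(1 - 7) = 6; 6 ≤ 8 — satisfied.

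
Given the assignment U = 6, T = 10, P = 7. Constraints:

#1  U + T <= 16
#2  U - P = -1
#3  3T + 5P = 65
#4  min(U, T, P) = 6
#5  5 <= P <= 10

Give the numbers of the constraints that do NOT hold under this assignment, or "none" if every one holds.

#1 U + T = 6 + 10 = 16; 16 ≤ 16 — holds.
#2 U - P = 6 - 7 = -1 — holds.
#3 3T + 5P = 3(10) + 5(7) = 65 — holds.
#4 min(6, 10, 7) = 6 — holds.
#5 P = 7 lies in [5, 10] — holds.

No violations.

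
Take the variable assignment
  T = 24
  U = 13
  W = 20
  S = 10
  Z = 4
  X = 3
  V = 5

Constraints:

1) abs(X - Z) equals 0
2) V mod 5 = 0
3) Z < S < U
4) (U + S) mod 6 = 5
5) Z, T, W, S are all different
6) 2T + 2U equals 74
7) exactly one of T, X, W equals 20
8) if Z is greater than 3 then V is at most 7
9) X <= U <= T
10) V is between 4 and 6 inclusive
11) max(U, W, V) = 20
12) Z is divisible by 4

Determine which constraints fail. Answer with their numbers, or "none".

No — constraint 1 is not satisfied.

1) abs(3 - 4) = 1, not 0  ✗
2) 5 mod 5 = 0  ✓
3) values 4 < 10 < 13  ✓
4) U + S = 23; 23 mod 6 = 5  ✓
5) values 4, 24, 20, 10 are pairwise distinct  ✓
6) 2T + 2U = 2(24) + 2(13) = 74  ✓
7) T=24, X=3, W=20; 1 of them equals 20  ✓
8) Z = 4 > 3, so we need V ≤ 7; V = 5 ≤ 7  ✓
9) values 3 <= 13 <= 24  ✓
10) V = 5 lies in [4, 6]  ✓
11) max(13, 20, 5) = 20  ✓
12) 4 / 4 = 1, so 4 divides 4  ✓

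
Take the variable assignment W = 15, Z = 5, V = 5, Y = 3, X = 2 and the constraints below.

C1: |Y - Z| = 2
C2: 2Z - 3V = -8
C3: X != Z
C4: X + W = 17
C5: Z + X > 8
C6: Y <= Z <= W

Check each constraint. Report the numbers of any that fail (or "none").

Violated: 2 and 5.

C1: |3 - 5| = 2 — satisfied.
C2: 2Z - 3V = 2(5) - 3(5) = -5, not -8 — violated.
C3: X = 2, Z = 5; distinct — satisfied.
C4: X + W = 2 + 15 = 17 — satisfied.
C5: Z + X = 5 + 2 = 7; 7 ≤ 8, bound 8 not met — violated.
C6: values 3 <= 5 <= 15 — satisfied.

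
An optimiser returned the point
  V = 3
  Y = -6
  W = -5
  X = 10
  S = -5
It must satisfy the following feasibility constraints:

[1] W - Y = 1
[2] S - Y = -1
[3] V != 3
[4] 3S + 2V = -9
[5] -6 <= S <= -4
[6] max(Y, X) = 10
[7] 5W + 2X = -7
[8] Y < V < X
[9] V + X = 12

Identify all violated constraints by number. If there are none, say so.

[1] W - Y = -5 - (-6) = 1 — satisfied.
[2] S - Y = -5 - (-6) = 1, not -1 — violated.
[3] V = 3, but 3 is required to differ — violated.
[4] 3S + 2V = 3(-5) + 2(3) = -9 — satisfied.
[5] S = -5 lies in [-6, -4] — satisfied.
[6] max(-6, 10) = 10 — satisfied.
[7] 5W + 2X = 5(-5) + 2(10) = -5, not -7 — violated.
[8] values -6 < 3 < 10 — satisfied.
[9] V + X = 3 + 10 = 13, not 12 — violated.

Constraints 2, 3, 7, 9 do not hold.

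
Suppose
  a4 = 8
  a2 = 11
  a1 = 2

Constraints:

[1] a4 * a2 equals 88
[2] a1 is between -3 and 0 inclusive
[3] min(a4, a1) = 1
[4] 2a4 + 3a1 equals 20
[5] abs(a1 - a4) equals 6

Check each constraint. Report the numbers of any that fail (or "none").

[1] a4 * a2 = 8 * 11 = 88 — satisfied.
[2] a1 = 2 is outside [-3, 0] — violated.
[3] min(8, 2) = 2, not 1 — violated.
[4] 2a4 + 3a1 = 2(8) + 3(2) = 22, not 20 — violated.
[5] abs(2 - 8) = 6 — satisfied.

Violated: 2, 3, and 4.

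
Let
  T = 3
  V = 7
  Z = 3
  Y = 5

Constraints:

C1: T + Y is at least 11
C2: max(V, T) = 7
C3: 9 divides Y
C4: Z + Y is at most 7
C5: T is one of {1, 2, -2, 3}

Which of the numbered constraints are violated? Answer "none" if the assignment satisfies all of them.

C1: T + Y = 3 + 5 = 8; 8 < 11, bound 11 not met — violated.
C2: max(7, 3) = 7 — satisfied.
C3: 5 = 9*0 + 5, so 9 does not divide 5 — violated.
C4: Z + Y = 3 + 5 = 8; 8 > 7, bound 7 not met — violated.
C5: T = 3 is in {1, 2, -2, 3} — satisfied.

No — constraints 1, 3, 4 are not satisfied.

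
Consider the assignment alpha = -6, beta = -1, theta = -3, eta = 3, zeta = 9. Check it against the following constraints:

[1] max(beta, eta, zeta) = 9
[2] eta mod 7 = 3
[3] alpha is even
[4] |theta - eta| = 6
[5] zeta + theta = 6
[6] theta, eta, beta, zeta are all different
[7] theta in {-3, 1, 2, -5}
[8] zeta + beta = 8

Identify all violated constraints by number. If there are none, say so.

[1] max(-1, 3, 9) = 9 — holds.
[2] 3 mod 7 = 3 — holds.
[3] alpha = -6 is even — holds.
[4] |-3 - 3| = 6 — holds.
[5] zeta + theta = 9 + (-3) = 6 — holds.
[6] values -3, 3, -1, 9 are pairwise distinct — holds.
[7] theta = -3 is in {-3, 1, 2, -5} — holds.
[8] zeta + beta = 9 + (-1) = 8 — holds.

No violations.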